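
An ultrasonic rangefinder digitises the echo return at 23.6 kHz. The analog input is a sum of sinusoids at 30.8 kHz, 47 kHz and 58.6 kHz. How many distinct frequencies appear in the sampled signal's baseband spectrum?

fs/2 = 11.8 kHz.
30.8 kHz mod fs = 7.2 kHz.
7.2 kHz ≤ fs/2 = 11.8 kHz, appears at 7.2 kHz.
47 kHz mod fs = 23.4 kHz.
23.4 kHz > fs/2 = 11.8 kHz, folds to fs − 23.4 kHz = 0.2 kHz.
58.6 kHz mod fs = 11.4 kHz.
11.4 kHz ≤ fs/2 = 11.8 kHz, appears at 11.4 kHz.
Distinct values: {0.2 kHz, 7.2 kHz, 11.4 kHz} → 3.

3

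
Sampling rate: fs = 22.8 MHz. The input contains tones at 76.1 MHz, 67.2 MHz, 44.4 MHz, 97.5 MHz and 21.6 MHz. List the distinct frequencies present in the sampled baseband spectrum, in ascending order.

fs/2 = 11.4 MHz.
76.1 MHz mod fs = 7.7 MHz.
7.7 MHz ≤ fs/2 = 11.4 MHz, appears at 7.7 MHz.
67.2 MHz mod fs = 21.6 MHz.
21.6 MHz > fs/2 = 11.4 MHz, folds to fs − 21.6 MHz = 1.2 MHz.
44.4 MHz mod fs = 21.6 MHz.
21.6 MHz > fs/2 = 11.4 MHz, folds to fs − 21.6 MHz = 1.2 MHz.
97.5 MHz mod fs = 6.3 MHz.
6.3 MHz ≤ fs/2 = 11.4 MHz, appears at 6.3 MHz.
21.6 MHz > fs/2 = 11.4 MHz, folds to fs − 21.6 MHz = 1.2 MHz.
Distinct values: {1.2 MHz, 6.3 MHz, 7.7 MHz}.

1.2 MHz, 6.3 MHz, 7.7 MHz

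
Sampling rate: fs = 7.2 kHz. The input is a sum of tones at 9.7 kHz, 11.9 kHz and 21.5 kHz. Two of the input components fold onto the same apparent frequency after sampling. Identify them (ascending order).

fs/2 = 3.6 kHz.
9.7 kHz mod fs = 2.5 kHz.
2.5 kHz ≤ fs/2 = 3.6 kHz, appears at 2.5 kHz.
11.9 kHz mod fs = 4.7 kHz.
4.7 kHz > fs/2 = 3.6 kHz, folds to fs − 4.7 kHz = 2.5 kHz.
21.5 kHz mod fs = 7.1 kHz.
7.1 kHz > fs/2 = 3.6 kHz, folds to fs − 7.1 kHz = 0.1 kHz.
9.7 kHz and 11.9 kHz both map to 2.5 kHz.

9.7 kHz, 11.9 kHz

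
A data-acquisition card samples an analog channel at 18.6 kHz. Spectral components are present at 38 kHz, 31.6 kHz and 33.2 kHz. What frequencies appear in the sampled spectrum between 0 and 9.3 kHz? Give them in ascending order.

fs/2 = 9.3 kHz.
38 kHz mod fs = 0.8 kHz.
0.8 kHz ≤ fs/2 = 9.3 kHz, appears at 0.8 kHz.
31.6 kHz mod fs = 13 kHz.
13 kHz > fs/2 = 9.3 kHz, folds to fs − 13 kHz = 5.6 kHz.
33.2 kHz mod fs = 14.6 kHz.
14.6 kHz > fs/2 = 9.3 kHz, folds to fs − 14.6 kHz = 4 kHz.
Distinct values: {0.8 kHz, 4 kHz, 5.6 kHz}.

0.8 kHz, 4 kHz, 5.6 kHz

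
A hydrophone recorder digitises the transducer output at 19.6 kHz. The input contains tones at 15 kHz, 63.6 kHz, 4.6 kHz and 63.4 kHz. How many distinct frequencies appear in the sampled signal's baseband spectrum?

2

fs/2 = 9.8 kHz.
15 kHz > fs/2 = 9.8 kHz, folds to fs − 15 kHz = 4.6 kHz.
63.6 kHz mod fs = 4.8 kHz.
4.8 kHz ≤ fs/2 = 9.8 kHz, appears at 4.8 kHz.
4.6 kHz ≤ fs/2 = 9.8 kHz, passes unchanged.
63.4 kHz mod fs = 4.6 kHz.
4.6 kHz ≤ fs/2 = 9.8 kHz, appears at 4.6 kHz.
Distinct values: {4.6 kHz, 4.8 kHz} → 2.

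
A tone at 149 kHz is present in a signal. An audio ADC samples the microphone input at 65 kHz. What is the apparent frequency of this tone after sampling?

149 kHz mod fs = 19 kHz.
19 kHz ≤ fs/2 = 32.5 kHz, appears at 19 kHz.

19 kHz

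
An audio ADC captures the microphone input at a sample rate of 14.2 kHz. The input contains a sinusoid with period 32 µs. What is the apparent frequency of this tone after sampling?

2.85 kHz

T = 32 µs → f = 1/T = 31.25 kHz.
31.25 kHz mod fs = 2.85 kHz.
2.85 kHz ≤ fs/2 = 7.1 kHz, appears at 2.85 kHz.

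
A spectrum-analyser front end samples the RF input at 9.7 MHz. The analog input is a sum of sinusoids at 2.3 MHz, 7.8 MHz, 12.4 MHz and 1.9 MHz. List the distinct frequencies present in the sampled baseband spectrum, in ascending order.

1.9 MHz, 2.3 MHz, 2.7 MHz

fs/2 = 4.85 MHz.
2.3 MHz ≤ fs/2 = 4.85 MHz, passes unchanged.
7.8 MHz > fs/2 = 4.85 MHz, folds to fs − 7.8 MHz = 1.9 MHz.
12.4 MHz mod fs = 2.7 MHz.
2.7 MHz ≤ fs/2 = 4.85 MHz, appears at 2.7 MHz.
1.9 MHz ≤ fs/2 = 4.85 MHz, passes unchanged.
Distinct values: {1.9 MHz, 2.3 MHz, 2.7 MHz}.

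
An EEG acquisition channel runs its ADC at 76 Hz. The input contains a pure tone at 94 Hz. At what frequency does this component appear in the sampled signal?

94 Hz mod fs = 18 Hz.
18 Hz ≤ fs/2 = 38 Hz, appears at 18 Hz.

18 Hz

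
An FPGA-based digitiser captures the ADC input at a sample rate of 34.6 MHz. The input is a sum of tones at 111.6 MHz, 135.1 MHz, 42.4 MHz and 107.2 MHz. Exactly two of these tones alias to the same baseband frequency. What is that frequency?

7.8 MHz

fs/2 = 17.3 MHz.
111.6 MHz mod fs = 7.8 MHz.
7.8 MHz ≤ fs/2 = 17.3 MHz, appears at 7.8 MHz.
135.1 MHz mod fs = 31.3 MHz.
31.3 MHz > fs/2 = 17.3 MHz, folds to fs − 31.3 MHz = 3.3 MHz.
42.4 MHz mod fs = 7.8 MHz.
7.8 MHz ≤ fs/2 = 17.3 MHz, appears at 7.8 MHz.
107.2 MHz mod fs = 3.4 MHz.
3.4 MHz ≤ fs/2 = 17.3 MHz, appears at 3.4 MHz.
42.4 MHz and 111.6 MHz both map to 7.8 MHz.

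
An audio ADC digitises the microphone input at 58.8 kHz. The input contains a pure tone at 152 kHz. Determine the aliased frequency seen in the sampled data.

152 kHz mod fs = 34.4 kHz.
34.4 kHz > fs/2 = 29.4 kHz, folds to fs − 34.4 kHz = 24.4 kHz.

24.4 kHz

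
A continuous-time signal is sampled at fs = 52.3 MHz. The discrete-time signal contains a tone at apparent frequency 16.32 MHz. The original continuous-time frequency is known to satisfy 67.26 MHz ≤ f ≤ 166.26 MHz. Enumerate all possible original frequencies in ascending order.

68.62 MHz, 88.28 MHz, 120.92 MHz, 140.58 MHz

Frequencies that alias to 16.32 MHz are k·fs ± 16.32 MHz for integer k ≥ 0.
k=0: 16.32 MHz.
k=1: 35.98 MHz, 68.62 MHz.
k=2: 88.28 MHz, 120.92 MHz.
k=3: 140.58 MHz, 173.22 MHz.
k=4: 192.88 MHz, 225.52 MHz.
Within [67.26 MHz, 166.26 MHz]: 68.62 MHz, 88.28 MHz, 120.92 MHz, 140.58 MHz.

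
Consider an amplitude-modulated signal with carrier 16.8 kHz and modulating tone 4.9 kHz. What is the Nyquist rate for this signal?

AM sidebands sit at fc ± fm = 11.9 kHz and 21.7 kHz.
Highest-frequency component: 21.7 kHz.
Nyquist rate = 2 × 21.7 kHz = 43.4 kHz.

43.4 kHz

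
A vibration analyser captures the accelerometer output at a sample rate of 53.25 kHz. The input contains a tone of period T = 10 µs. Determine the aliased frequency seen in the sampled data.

6.5 kHz

T = 10 µs → f = 1/T = 100 kHz.
100 kHz mod fs = 46.75 kHz.
46.75 kHz > fs/2 = 26.625 kHz, folds to fs − 46.75 kHz = 6.5 kHz.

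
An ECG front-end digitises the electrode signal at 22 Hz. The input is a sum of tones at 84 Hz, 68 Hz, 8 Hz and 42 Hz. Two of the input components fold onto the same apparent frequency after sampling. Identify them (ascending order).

42 Hz, 68 Hz

fs/2 = 11 Hz.
84 Hz mod fs = 18 Hz.
18 Hz > fs/2 = 11 Hz, folds to fs − 18 Hz = 4 Hz.
68 Hz mod fs = 2 Hz.
2 Hz ≤ fs/2 = 11 Hz, appears at 2 Hz.
8 Hz ≤ fs/2 = 11 Hz, passes unchanged.
42 Hz mod fs = 20 Hz.
20 Hz > fs/2 = 11 Hz, folds to fs − 20 Hz = 2 Hz.
42 Hz and 68 Hz both map to 2 Hz.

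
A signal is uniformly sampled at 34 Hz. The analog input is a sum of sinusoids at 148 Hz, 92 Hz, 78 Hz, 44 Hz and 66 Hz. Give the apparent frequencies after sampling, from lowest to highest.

fs/2 = 17 Hz.
148 Hz mod fs = 12 Hz.
12 Hz ≤ fs/2 = 17 Hz, appears at 12 Hz.
92 Hz mod fs = 24 Hz.
24 Hz > fs/2 = 17 Hz, folds to fs − 24 Hz = 10 Hz.
78 Hz mod fs = 10 Hz.
10 Hz ≤ fs/2 = 17 Hz, appears at 10 Hz.
44 Hz mod fs = 10 Hz.
10 Hz ≤ fs/2 = 17 Hz, appears at 10 Hz.
66 Hz mod fs = 32 Hz.
32 Hz > fs/2 = 17 Hz, folds to fs − 32 Hz = 2 Hz.
Distinct values: {2 Hz, 10 Hz, 12 Hz}.

2 Hz, 10 Hz, 12 Hz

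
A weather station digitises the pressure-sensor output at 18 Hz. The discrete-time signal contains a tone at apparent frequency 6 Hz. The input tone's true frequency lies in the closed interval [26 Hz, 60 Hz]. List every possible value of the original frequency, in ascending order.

Frequencies that alias to 6 Hz are k·fs ± 6 Hz for integer k ≥ 0.
k=0: 6 Hz.
k=1: 12 Hz, 24 Hz.
k=2: 30 Hz, 42 Hz.
k=3: 48 Hz, 60 Hz.
k=4: 66 Hz, 78 Hz.
Within [26 Hz, 60 Hz]: 30 Hz, 42 Hz, 48 Hz, 60 Hz.

30 Hz, 42 Hz, 48 Hz, 60 Hz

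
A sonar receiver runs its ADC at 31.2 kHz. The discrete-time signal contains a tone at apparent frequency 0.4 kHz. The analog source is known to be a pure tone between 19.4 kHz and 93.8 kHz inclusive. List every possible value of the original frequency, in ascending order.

30.8 kHz, 31.6 kHz, 62 kHz, 62.8 kHz, 93.2 kHz

Frequencies that alias to 0.4 kHz are k·fs ± 0.4 kHz for integer k ≥ 0.
k=0: 0.4 kHz.
k=1: 30.8 kHz, 31.6 kHz.
k=2: 62 kHz, 62.8 kHz.
k=3: 93.2 kHz, 94 kHz.
k=4: 124.4 kHz, 125.2 kHz.
Within [19.4 kHz, 93.8 kHz]: 30.8 kHz, 31.6 kHz, 62 kHz, 62.8 kHz, 93.2 kHz.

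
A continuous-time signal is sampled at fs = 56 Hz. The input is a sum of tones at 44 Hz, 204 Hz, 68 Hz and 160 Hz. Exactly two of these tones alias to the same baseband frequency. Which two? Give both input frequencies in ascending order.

44 Hz, 68 Hz

fs/2 = 28 Hz.
44 Hz > fs/2 = 28 Hz, folds to fs − 44 Hz = 12 Hz.
204 Hz mod fs = 36 Hz.
36 Hz > fs/2 = 28 Hz, folds to fs − 36 Hz = 20 Hz.
68 Hz mod fs = 12 Hz.
12 Hz ≤ fs/2 = 28 Hz, appears at 12 Hz.
160 Hz mod fs = 48 Hz.
48 Hz > fs/2 = 28 Hz, folds to fs − 48 Hz = 8 Hz.
44 Hz and 68 Hz both map to 12 Hz.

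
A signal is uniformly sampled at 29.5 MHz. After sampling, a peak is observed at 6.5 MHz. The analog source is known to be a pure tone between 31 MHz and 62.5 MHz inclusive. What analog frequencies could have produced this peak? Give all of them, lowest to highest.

36 MHz, 52.5 MHz

Frequencies that alias to 6.5 MHz are k·fs ± 6.5 MHz for integer k ≥ 0.
k=0: 6.5 MHz.
k=1: 23 MHz, 36 MHz.
k=2: 52.5 MHz, 65.5 MHz.
k=3: 82 MHz, 95 MHz.
Within [31 MHz, 62.5 MHz]: 36 MHz, 52.5 MHz.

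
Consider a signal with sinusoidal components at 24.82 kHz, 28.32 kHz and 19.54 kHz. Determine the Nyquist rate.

56.64 kHz

Highest-frequency component: 28.32 kHz.
Nyquist rate = 2 × 28.32 kHz = 56.64 kHz.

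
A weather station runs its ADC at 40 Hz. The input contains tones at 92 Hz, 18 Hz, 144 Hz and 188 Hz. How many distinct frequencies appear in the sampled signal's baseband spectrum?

fs/2 = 20 Hz.
92 Hz mod fs = 12 Hz.
12 Hz ≤ fs/2 = 20 Hz, appears at 12 Hz.
18 Hz ≤ fs/2 = 20 Hz, passes unchanged.
144 Hz mod fs = 24 Hz.
24 Hz > fs/2 = 20 Hz, folds to fs − 24 Hz = 16 Hz.
188 Hz mod fs = 28 Hz.
28 Hz > fs/2 = 20 Hz, folds to fs − 28 Hz = 12 Hz.
Distinct values: {12 Hz, 16 Hz, 18 Hz} → 3.

3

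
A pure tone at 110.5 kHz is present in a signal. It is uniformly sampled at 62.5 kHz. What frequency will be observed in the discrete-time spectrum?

14.5 kHz

110.5 kHz mod fs = 48 kHz.
48 kHz > fs/2 = 31.25 kHz, folds to fs − 48 kHz = 14.5 kHz.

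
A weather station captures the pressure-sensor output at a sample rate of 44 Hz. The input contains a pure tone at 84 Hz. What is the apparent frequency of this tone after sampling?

4 Hz

84 Hz mod fs = 40 Hz.
40 Hz > fs/2 = 22 Hz, folds to fs − 40 Hz = 4 Hz.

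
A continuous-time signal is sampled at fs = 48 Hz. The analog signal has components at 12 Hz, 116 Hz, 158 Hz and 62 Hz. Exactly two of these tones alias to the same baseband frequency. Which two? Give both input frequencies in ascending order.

fs/2 = 24 Hz.
12 Hz ≤ fs/2 = 24 Hz, passes unchanged.
116 Hz mod fs = 20 Hz.
20 Hz ≤ fs/2 = 24 Hz, appears at 20 Hz.
158 Hz mod fs = 14 Hz.
14 Hz ≤ fs/2 = 24 Hz, appears at 14 Hz.
62 Hz mod fs = 14 Hz.
14 Hz ≤ fs/2 = 24 Hz, appears at 14 Hz.
62 Hz and 158 Hz both map to 14 Hz.

62 Hz, 158 Hz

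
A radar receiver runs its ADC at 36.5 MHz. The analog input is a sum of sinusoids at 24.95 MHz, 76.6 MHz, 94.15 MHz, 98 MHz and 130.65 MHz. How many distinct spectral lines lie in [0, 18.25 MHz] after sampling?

fs/2 = 18.25 MHz.
24.95 MHz > fs/2 = 18.25 MHz, folds to fs − 24.95 MHz = 11.55 MHz.
76.6 MHz mod fs = 3.6 MHz.
3.6 MHz ≤ fs/2 = 18.25 MHz, appears at 3.6 MHz.
94.15 MHz mod fs = 21.15 MHz.
21.15 MHz > fs/2 = 18.25 MHz, folds to fs − 21.15 MHz = 15.35 MHz.
98 MHz mod fs = 25 MHz.
25 MHz > fs/2 = 18.25 MHz, folds to fs − 25 MHz = 11.5 MHz.
130.65 MHz mod fs = 21.15 MHz.
21.15 MHz > fs/2 = 18.25 MHz, folds to fs − 21.15 MHz = 15.35 MHz.
Distinct values: {3.6 MHz, 11.5 MHz, 11.55 MHz, 15.35 MHz} → 4.

4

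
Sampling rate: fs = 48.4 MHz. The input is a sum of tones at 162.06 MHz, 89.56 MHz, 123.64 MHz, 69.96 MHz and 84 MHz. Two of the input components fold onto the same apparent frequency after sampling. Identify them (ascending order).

69.96 MHz, 123.64 MHz

fs/2 = 24.2 MHz.
162.06 MHz mod fs = 16.86 MHz.
16.86 MHz ≤ fs/2 = 24.2 MHz, appears at 16.86 MHz.
89.56 MHz mod fs = 41.16 MHz.
41.16 MHz > fs/2 = 24.2 MHz, folds to fs − 41.16 MHz = 7.24 MHz.
123.64 MHz mod fs = 26.84 MHz.
26.84 MHz > fs/2 = 24.2 MHz, folds to fs − 26.84 MHz = 21.56 MHz.
69.96 MHz mod fs = 21.56 MHz.
21.56 MHz ≤ fs/2 = 24.2 MHz, appears at 21.56 MHz.
84 MHz mod fs = 35.6 MHz.
35.6 MHz > fs/2 = 24.2 MHz, folds to fs − 35.6 MHz = 12.8 MHz.
69.96 MHz and 123.64 MHz both map to 21.56 MHz.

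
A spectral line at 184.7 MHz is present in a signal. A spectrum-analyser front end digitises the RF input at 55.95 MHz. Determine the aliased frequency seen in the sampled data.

16.85 MHz

184.7 MHz mod fs = 16.85 MHz.
16.85 MHz ≤ fs/2 = 27.975 MHz, appears at 16.85 MHz.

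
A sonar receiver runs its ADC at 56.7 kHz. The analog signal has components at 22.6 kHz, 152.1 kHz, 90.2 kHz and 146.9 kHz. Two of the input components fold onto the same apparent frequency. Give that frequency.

fs/2 = 28.35 kHz.
22.6 kHz ≤ fs/2 = 28.35 kHz, passes unchanged.
152.1 kHz mod fs = 38.7 kHz.
38.7 kHz > fs/2 = 28.35 kHz, folds to fs − 38.7 kHz = 18 kHz.
90.2 kHz mod fs = 33.5 kHz.
33.5 kHz > fs/2 = 28.35 kHz, folds to fs − 33.5 kHz = 23.2 kHz.
146.9 kHz mod fs = 33.5 kHz.
33.5 kHz > fs/2 = 28.35 kHz, folds to fs − 33.5 kHz = 23.2 kHz.
90.2 kHz and 146.9 kHz both map to 23.2 kHz.

23.2 kHz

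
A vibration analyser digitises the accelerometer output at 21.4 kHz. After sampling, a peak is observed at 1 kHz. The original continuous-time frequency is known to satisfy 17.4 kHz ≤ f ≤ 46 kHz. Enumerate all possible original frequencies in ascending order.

20.4 kHz, 22.4 kHz, 41.8 kHz, 43.8 kHz

Frequencies that alias to 1 kHz are k·fs ± 1 kHz for integer k ≥ 0.
k=0: 1 kHz.
k=1: 20.4 kHz, 22.4 kHz.
k=2: 41.8 kHz, 43.8 kHz.
k=3: 63.2 kHz, 65.2 kHz.
Within [17.4 kHz, 46 kHz]: 20.4 kHz, 22.4 kHz, 41.8 kHz, 43.8 kHz.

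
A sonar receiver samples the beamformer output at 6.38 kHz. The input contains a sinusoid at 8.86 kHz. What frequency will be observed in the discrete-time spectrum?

8.86 kHz mod fs = 2.48 kHz.
2.48 kHz ≤ fs/2 = 3.19 kHz, appears at 2.48 kHz.

2.48 kHz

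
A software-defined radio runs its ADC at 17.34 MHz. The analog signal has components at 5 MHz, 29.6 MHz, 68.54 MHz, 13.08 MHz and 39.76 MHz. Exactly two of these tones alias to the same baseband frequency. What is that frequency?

fs/2 = 8.67 MHz.
5 MHz ≤ fs/2 = 8.67 MHz, passes unchanged.
29.6 MHz mod fs = 12.26 MHz.
12.26 MHz > fs/2 = 8.67 MHz, folds to fs − 12.26 MHz = 5.08 MHz.
68.54 MHz mod fs = 16.52 MHz.
16.52 MHz > fs/2 = 8.67 MHz, folds to fs − 16.52 MHz = 0.82 MHz.
13.08 MHz > fs/2 = 8.67 MHz, folds to fs − 13.08 MHz = 4.26 MHz.
39.76 MHz mod fs = 5.08 MHz.
5.08 MHz ≤ fs/2 = 8.67 MHz, appears at 5.08 MHz.
29.6 MHz and 39.76 MHz both map to 5.08 MHz.

5.08 MHz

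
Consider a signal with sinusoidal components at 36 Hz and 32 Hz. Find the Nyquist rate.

Highest-frequency component: 36 Hz.
Nyquist rate = 2 × 36 Hz = 72 Hz.

72 Hz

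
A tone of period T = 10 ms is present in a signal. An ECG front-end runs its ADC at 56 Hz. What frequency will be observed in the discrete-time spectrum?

T = 10 ms → f = 1/T = 100 Hz.
100 Hz mod fs = 44 Hz.
44 Hz > fs/2 = 28 Hz, folds to fs − 44 Hz = 12 Hz.

12 Hz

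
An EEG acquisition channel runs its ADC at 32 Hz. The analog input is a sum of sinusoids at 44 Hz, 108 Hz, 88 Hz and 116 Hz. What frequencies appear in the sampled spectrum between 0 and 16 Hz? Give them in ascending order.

8 Hz, 12 Hz

fs/2 = 16 Hz.
44 Hz mod fs = 12 Hz.
12 Hz ≤ fs/2 = 16 Hz, appears at 12 Hz.
108 Hz mod fs = 12 Hz.
12 Hz ≤ fs/2 = 16 Hz, appears at 12 Hz.
88 Hz mod fs = 24 Hz.
24 Hz > fs/2 = 16 Hz, folds to fs − 24 Hz = 8 Hz.
116 Hz mod fs = 20 Hz.
20 Hz > fs/2 = 16 Hz, folds to fs − 20 Hz = 12 Hz.
Distinct values: {8 Hz, 12 Hz}.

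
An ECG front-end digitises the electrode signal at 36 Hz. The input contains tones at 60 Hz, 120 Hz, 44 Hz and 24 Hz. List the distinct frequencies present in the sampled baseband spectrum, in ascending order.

8 Hz, 12 Hz

fs/2 = 18 Hz.
60 Hz mod fs = 24 Hz.
24 Hz > fs/2 = 18 Hz, folds to fs − 24 Hz = 12 Hz.
120 Hz mod fs = 12 Hz.
12 Hz ≤ fs/2 = 18 Hz, appears at 12 Hz.
44 Hz mod fs = 8 Hz.
8 Hz ≤ fs/2 = 18 Hz, appears at 8 Hz.
24 Hz > fs/2 = 18 Hz, folds to fs − 24 Hz = 12 Hz.
Distinct values: {8 Hz, 12 Hz}.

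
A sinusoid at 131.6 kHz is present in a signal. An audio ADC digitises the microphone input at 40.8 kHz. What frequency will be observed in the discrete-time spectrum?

131.6 kHz mod fs = 9.2 kHz.
9.2 kHz ≤ fs/2 = 20.4 kHz, appears at 9.2 kHz.

9.2 kHz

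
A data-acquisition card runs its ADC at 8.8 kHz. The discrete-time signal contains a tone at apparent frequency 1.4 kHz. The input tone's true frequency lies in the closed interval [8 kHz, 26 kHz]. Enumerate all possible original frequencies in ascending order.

Frequencies that alias to 1.4 kHz are k·fs ± 1.4 kHz for integer k ≥ 0.
k=0: 1.4 kHz.
k=1: 7.4 kHz, 10.2 kHz.
k=2: 16.2 kHz, 19 kHz.
k=3: 25 kHz, 27.8 kHz.
k=4: 33.8 kHz, 36.6 kHz.
Within [8 kHz, 26 kHz]: 10.2 kHz, 16.2 kHz, 19 kHz, 25 kHz.

10.2 kHz, 16.2 kHz, 19 kHz, 25 kHz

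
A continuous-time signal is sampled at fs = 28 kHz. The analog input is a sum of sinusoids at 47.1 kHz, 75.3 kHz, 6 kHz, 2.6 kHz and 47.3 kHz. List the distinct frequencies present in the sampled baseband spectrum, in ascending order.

2.6 kHz, 6 kHz, 8.7 kHz, 8.9 kHz

fs/2 = 14 kHz.
47.1 kHz mod fs = 19.1 kHz.
19.1 kHz > fs/2 = 14 kHz, folds to fs − 19.1 kHz = 8.9 kHz.
75.3 kHz mod fs = 19.3 kHz.
19.3 kHz > fs/2 = 14 kHz, folds to fs − 19.3 kHz = 8.7 kHz.
6 kHz ≤ fs/2 = 14 kHz, passes unchanged.
2.6 kHz ≤ fs/2 = 14 kHz, passes unchanged.
47.3 kHz mod fs = 19.3 kHz.
19.3 kHz > fs/2 = 14 kHz, folds to fs − 19.3 kHz = 8.7 kHz.
Distinct values: {2.6 kHz, 6 kHz, 8.7 kHz, 8.9 kHz}.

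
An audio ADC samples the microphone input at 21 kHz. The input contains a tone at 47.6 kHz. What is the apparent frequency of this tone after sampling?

5.6 kHz

47.6 kHz mod fs = 5.6 kHz.
5.6 kHz ≤ fs/2 = 10.5 kHz, appears at 5.6 kHz.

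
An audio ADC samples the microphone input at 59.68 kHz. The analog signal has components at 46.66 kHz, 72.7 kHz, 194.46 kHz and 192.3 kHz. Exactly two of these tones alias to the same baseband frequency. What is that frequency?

fs/2 = 29.84 kHz.
46.66 kHz > fs/2 = 29.84 kHz, folds to fs − 46.66 kHz = 13.02 kHz.
72.7 kHz mod fs = 13.02 kHz.
13.02 kHz ≤ fs/2 = 29.84 kHz, appears at 13.02 kHz.
194.46 kHz mod fs = 15.42 kHz.
15.42 kHz ≤ fs/2 = 29.84 kHz, appears at 15.42 kHz.
192.3 kHz mod fs = 13.26 kHz.
13.26 kHz ≤ fs/2 = 29.84 kHz, appears at 13.26 kHz.
46.66 kHz and 72.7 kHz both map to 13.02 kHz.

13.02 kHz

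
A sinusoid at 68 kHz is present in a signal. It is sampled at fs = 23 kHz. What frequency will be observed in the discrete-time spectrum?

68 kHz mod fs = 22 kHz.
22 kHz > fs/2 = 11.5 kHz, folds to fs − 22 kHz = 1 kHz.

1 kHz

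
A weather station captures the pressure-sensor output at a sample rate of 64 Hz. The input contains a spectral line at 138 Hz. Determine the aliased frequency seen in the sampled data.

10 Hz

138 Hz mod fs = 10 Hz.
10 Hz ≤ fs/2 = 32 Hz, appears at 10 Hz.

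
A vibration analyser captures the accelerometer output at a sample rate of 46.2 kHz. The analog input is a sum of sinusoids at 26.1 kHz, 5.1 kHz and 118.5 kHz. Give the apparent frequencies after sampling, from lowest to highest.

5.1 kHz, 20.1 kHz

fs/2 = 23.1 kHz.
26.1 kHz > fs/2 = 23.1 kHz, folds to fs − 26.1 kHz = 20.1 kHz.
5.1 kHz ≤ fs/2 = 23.1 kHz, passes unchanged.
118.5 kHz mod fs = 26.1 kHz.
26.1 kHz > fs/2 = 23.1 kHz, folds to fs − 26.1 kHz = 20.1 kHz.
Distinct values: {5.1 kHz, 20.1 kHz}.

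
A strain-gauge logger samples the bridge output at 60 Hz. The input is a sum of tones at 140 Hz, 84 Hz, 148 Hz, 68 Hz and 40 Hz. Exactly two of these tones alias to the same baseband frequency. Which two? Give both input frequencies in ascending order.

fs/2 = 30 Hz.
140 Hz mod fs = 20 Hz.
20 Hz ≤ fs/2 = 30 Hz, appears at 20 Hz.
84 Hz mod fs = 24 Hz.
24 Hz ≤ fs/2 = 30 Hz, appears at 24 Hz.
148 Hz mod fs = 28 Hz.
28 Hz ≤ fs/2 = 30 Hz, appears at 28 Hz.
68 Hz mod fs = 8 Hz.
8 Hz ≤ fs/2 = 30 Hz, appears at 8 Hz.
40 Hz > fs/2 = 30 Hz, folds to fs − 40 Hz = 20 Hz.
40 Hz and 140 Hz both map to 20 Hz.

40 Hz, 140 Hz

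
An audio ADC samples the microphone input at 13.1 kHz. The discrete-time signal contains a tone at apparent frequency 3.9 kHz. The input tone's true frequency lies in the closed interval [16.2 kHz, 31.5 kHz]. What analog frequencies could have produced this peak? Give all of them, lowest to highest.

17 kHz, 22.3 kHz, 30.1 kHz

Frequencies that alias to 3.9 kHz are k·fs ± 3.9 kHz for integer k ≥ 0.
k=0: 3.9 kHz.
k=1: 9.2 kHz, 17 kHz.
k=2: 22.3 kHz, 30.1 kHz.
k=3: 35.4 kHz, 43.2 kHz.
Within [16.2 kHz, 31.5 kHz]: 17 kHz, 22.3 kHz, 30.1 kHz.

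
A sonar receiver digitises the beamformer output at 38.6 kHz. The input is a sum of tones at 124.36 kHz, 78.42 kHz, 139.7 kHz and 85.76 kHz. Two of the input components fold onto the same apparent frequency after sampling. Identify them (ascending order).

fs/2 = 19.3 kHz.
124.36 kHz mod fs = 8.56 kHz.
8.56 kHz ≤ fs/2 = 19.3 kHz, appears at 8.56 kHz.
78.42 kHz mod fs = 1.22 kHz.
1.22 kHz ≤ fs/2 = 19.3 kHz, appears at 1.22 kHz.
139.7 kHz mod fs = 23.9 kHz.
23.9 kHz > fs/2 = 19.3 kHz, folds to fs − 23.9 kHz = 14.7 kHz.
85.76 kHz mod fs = 8.56 kHz.
8.56 kHz ≤ fs/2 = 19.3 kHz, appears at 8.56 kHz.
85.76 kHz and 124.36 kHz both map to 8.56 kHz.

85.76 kHz, 124.36 kHz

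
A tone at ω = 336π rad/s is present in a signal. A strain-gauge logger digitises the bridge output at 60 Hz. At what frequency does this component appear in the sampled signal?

ω = 336π rad/s → f = ω/(2π) = 168 Hz.
168 Hz mod fs = 48 Hz.
48 Hz > fs/2 = 30 Hz, folds to fs − 48 Hz = 12 Hz.

12 Hz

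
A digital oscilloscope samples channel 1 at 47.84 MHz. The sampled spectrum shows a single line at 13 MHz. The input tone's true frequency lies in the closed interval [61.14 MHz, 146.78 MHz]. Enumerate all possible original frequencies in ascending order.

82.68 MHz, 108.68 MHz, 130.52 MHz

Frequencies that alias to 13 MHz are k·fs ± 13 MHz for integer k ≥ 0.
k=0: 13 MHz.
k=1: 34.84 MHz, 60.84 MHz.
k=2: 82.68 MHz, 108.68 MHz.
k=3: 130.52 MHz, 156.52 MHz.
k=4: 178.36 MHz, 204.36 MHz.
Within [61.14 MHz, 146.78 MHz]: 82.68 MHz, 108.68 MHz, 130.52 MHz.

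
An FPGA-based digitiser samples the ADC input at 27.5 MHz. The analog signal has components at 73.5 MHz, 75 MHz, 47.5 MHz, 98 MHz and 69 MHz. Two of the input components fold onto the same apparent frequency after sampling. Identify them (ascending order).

47.5 MHz, 75 MHz

fs/2 = 13.75 MHz.
73.5 MHz mod fs = 18.5 MHz.
18.5 MHz > fs/2 = 13.75 MHz, folds to fs − 18.5 MHz = 9 MHz.
75 MHz mod fs = 20 MHz.
20 MHz > fs/2 = 13.75 MHz, folds to fs − 20 MHz = 7.5 MHz.
47.5 MHz mod fs = 20 MHz.
20 MHz > fs/2 = 13.75 MHz, folds to fs − 20 MHz = 7.5 MHz.
98 MHz mod fs = 15.5 MHz.
15.5 MHz > fs/2 = 13.75 MHz, folds to fs − 15.5 MHz = 12 MHz.
69 MHz mod fs = 14 MHz.
14 MHz > fs/2 = 13.75 MHz, folds to fs − 14 MHz = 13.5 MHz.
47.5 MHz and 75 MHz both map to 7.5 MHz.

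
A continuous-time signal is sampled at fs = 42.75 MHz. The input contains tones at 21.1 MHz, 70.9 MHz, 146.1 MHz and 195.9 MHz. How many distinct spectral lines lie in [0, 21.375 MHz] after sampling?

3

fs/2 = 21.375 MHz.
21.1 MHz ≤ fs/2 = 21.375 MHz, passes unchanged.
70.9 MHz mod fs = 28.15 MHz.
28.15 MHz > fs/2 = 21.375 MHz, folds to fs − 28.15 MHz = 14.6 MHz.
146.1 MHz mod fs = 17.85 MHz.
17.85 MHz ≤ fs/2 = 21.375 MHz, appears at 17.85 MHz.
195.9 MHz mod fs = 24.9 MHz.
24.9 MHz > fs/2 = 21.375 MHz, folds to fs − 24.9 MHz = 17.85 MHz.
Distinct values: {14.6 MHz, 17.85 MHz, 21.1 MHz} → 3.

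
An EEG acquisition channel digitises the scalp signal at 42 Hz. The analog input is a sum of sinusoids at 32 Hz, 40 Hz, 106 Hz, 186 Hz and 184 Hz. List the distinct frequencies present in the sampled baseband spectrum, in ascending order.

fs/2 = 21 Hz.
32 Hz > fs/2 = 21 Hz, folds to fs − 32 Hz = 10 Hz.
40 Hz > fs/2 = 21 Hz, folds to fs − 40 Hz = 2 Hz.
106 Hz mod fs = 22 Hz.
22 Hz > fs/2 = 21 Hz, folds to fs − 22 Hz = 20 Hz.
186 Hz mod fs = 18 Hz.
18 Hz ≤ fs/2 = 21 Hz, appears at 18 Hz.
184 Hz mod fs = 16 Hz.
16 Hz ≤ fs/2 = 21 Hz, appears at 16 Hz.
Distinct values: {2 Hz, 10 Hz, 16 Hz, 18 Hz, 20 Hz}.

2 Hz, 10 Hz, 16 Hz, 18 Hz, 20 Hz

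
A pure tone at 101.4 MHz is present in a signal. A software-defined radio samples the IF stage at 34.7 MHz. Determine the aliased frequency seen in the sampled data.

2.7 MHz

101.4 MHz mod fs = 32 MHz.
32 MHz > fs/2 = 17.35 MHz, folds to fs − 32 MHz = 2.7 MHz.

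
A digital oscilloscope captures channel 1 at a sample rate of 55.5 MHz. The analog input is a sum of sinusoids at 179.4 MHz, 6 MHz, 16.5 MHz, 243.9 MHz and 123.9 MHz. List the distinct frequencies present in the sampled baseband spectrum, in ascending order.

6 MHz, 12.9 MHz, 16.5 MHz, 21.9 MHz

fs/2 = 27.75 MHz.
179.4 MHz mod fs = 12.9 MHz.
12.9 MHz ≤ fs/2 = 27.75 MHz, appears at 12.9 MHz.
6 MHz ≤ fs/2 = 27.75 MHz, passes unchanged.
16.5 MHz ≤ fs/2 = 27.75 MHz, passes unchanged.
243.9 MHz mod fs = 21.9 MHz.
21.9 MHz ≤ fs/2 = 27.75 MHz, appears at 21.9 MHz.
123.9 MHz mod fs = 12.9 MHz.
12.9 MHz ≤ fs/2 = 27.75 MHz, appears at 12.9 MHz.
Distinct values: {6 MHz, 12.9 MHz, 16.5 MHz, 21.9 MHz}.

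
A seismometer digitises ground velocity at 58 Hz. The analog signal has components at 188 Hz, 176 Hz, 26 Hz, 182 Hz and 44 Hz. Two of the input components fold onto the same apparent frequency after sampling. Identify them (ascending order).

44 Hz, 188 Hz

fs/2 = 29 Hz.
188 Hz mod fs = 14 Hz.
14 Hz ≤ fs/2 = 29 Hz, appears at 14 Hz.
176 Hz mod fs = 2 Hz.
2 Hz ≤ fs/2 = 29 Hz, appears at 2 Hz.
26 Hz ≤ fs/2 = 29 Hz, passes unchanged.
182 Hz mod fs = 8 Hz.
8 Hz ≤ fs/2 = 29 Hz, appears at 8 Hz.
44 Hz > fs/2 = 29 Hz, folds to fs − 44 Hz = 14 Hz.
44 Hz and 188 Hz both map to 14 Hz.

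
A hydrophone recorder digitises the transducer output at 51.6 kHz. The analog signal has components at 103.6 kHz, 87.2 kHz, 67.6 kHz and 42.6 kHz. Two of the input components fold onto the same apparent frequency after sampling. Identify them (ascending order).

fs/2 = 25.8 kHz.
103.6 kHz mod fs = 0.4 kHz.
0.4 kHz ≤ fs/2 = 25.8 kHz, appears at 0.4 kHz.
87.2 kHz mod fs = 35.6 kHz.
35.6 kHz > fs/2 = 25.8 kHz, folds to fs − 35.6 kHz = 16 kHz.
67.6 kHz mod fs = 16 kHz.
16 kHz ≤ fs/2 = 25.8 kHz, appears at 16 kHz.
42.6 kHz > fs/2 = 25.8 kHz, folds to fs − 42.6 kHz = 9 kHz.
67.6 kHz and 87.2 kHz both map to 16 kHz.

67.6 kHz, 87.2 kHz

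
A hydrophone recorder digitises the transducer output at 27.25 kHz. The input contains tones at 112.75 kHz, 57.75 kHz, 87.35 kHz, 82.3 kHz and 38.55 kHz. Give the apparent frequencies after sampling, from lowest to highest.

fs/2 = 13.625 kHz.
112.75 kHz mod fs = 3.75 kHz.
3.75 kHz ≤ fs/2 = 13.625 kHz, appears at 3.75 kHz.
57.75 kHz mod fs = 3.25 kHz.
3.25 kHz ≤ fs/2 = 13.625 kHz, appears at 3.25 kHz.
87.35 kHz mod fs = 5.6 kHz.
5.6 kHz ≤ fs/2 = 13.625 kHz, appears at 5.6 kHz.
82.3 kHz mod fs = 0.55 kHz.
0.55 kHz ≤ fs/2 = 13.625 kHz, appears at 0.55 kHz.
38.55 kHz mod fs = 11.3 kHz.
11.3 kHz ≤ fs/2 = 13.625 kHz, appears at 11.3 kHz.
Distinct values: {0.55 kHz, 3.25 kHz, 3.75 kHz, 5.6 kHz, 11.3 kHz}.

0.55 kHz, 3.25 kHz, 3.75 kHz, 5.6 kHz, 11.3 kHz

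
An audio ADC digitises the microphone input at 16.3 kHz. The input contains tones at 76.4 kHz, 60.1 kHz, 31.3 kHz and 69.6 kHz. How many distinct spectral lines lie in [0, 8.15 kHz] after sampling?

3

fs/2 = 8.15 kHz.
76.4 kHz mod fs = 11.2 kHz.
11.2 kHz > fs/2 = 8.15 kHz, folds to fs − 11.2 kHz = 5.1 kHz.
60.1 kHz mod fs = 11.2 kHz.
11.2 kHz > fs/2 = 8.15 kHz, folds to fs − 11.2 kHz = 5.1 kHz.
31.3 kHz mod fs = 15 kHz.
15 kHz > fs/2 = 8.15 kHz, folds to fs − 15 kHz = 1.3 kHz.
69.6 kHz mod fs = 4.4 kHz.
4.4 kHz ≤ fs/2 = 8.15 kHz, appears at 4.4 kHz.
Distinct values: {1.3 kHz, 4.4 kHz, 5.1 kHz} → 3.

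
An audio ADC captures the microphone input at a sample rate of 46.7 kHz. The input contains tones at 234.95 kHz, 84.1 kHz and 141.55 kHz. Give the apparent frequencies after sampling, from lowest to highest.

1.45 kHz, 9.3 kHz

fs/2 = 23.35 kHz.
234.95 kHz mod fs = 1.45 kHz.
1.45 kHz ≤ fs/2 = 23.35 kHz, appears at 1.45 kHz.
84.1 kHz mod fs = 37.4 kHz.
37.4 kHz > fs/2 = 23.35 kHz, folds to fs − 37.4 kHz = 9.3 kHz.
141.55 kHz mod fs = 1.45 kHz.
1.45 kHz ≤ fs/2 = 23.35 kHz, appears at 1.45 kHz.
Distinct values: {1.45 kHz, 9.3 kHz}.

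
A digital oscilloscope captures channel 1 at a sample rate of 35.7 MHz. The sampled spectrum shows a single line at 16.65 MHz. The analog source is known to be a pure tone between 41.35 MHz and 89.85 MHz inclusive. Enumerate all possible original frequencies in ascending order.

Frequencies that alias to 16.65 MHz are k·fs ± 16.65 MHz for integer k ≥ 0.
k=0: 16.65 MHz.
k=1: 19.05 MHz, 52.35 MHz.
k=2: 54.75 MHz, 88.05 MHz.
k=3: 90.45 MHz, 123.75 MHz.
Within [41.35 MHz, 89.85 MHz]: 52.35 MHz, 54.75 MHz, 88.05 MHz.

52.35 MHz, 54.75 MHz, 88.05 MHz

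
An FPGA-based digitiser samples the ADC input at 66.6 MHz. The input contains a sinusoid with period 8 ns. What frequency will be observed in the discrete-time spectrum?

8.2 MHz

T = 8 ns → f = 1/T = 125 MHz.
125 MHz mod fs = 58.4 MHz.
58.4 MHz > fs/2 = 33.3 MHz, folds to fs − 58.4 MHz = 8.2 MHz.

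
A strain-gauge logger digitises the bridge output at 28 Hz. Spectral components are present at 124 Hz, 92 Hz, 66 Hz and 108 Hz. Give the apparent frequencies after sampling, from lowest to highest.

fs/2 = 14 Hz.
124 Hz mod fs = 12 Hz.
12 Hz ≤ fs/2 = 14 Hz, appears at 12 Hz.
92 Hz mod fs = 8 Hz.
8 Hz ≤ fs/2 = 14 Hz, appears at 8 Hz.
66 Hz mod fs = 10 Hz.
10 Hz ≤ fs/2 = 14 Hz, appears at 10 Hz.
108 Hz mod fs = 24 Hz.
24 Hz > fs/2 = 14 Hz, folds to fs − 24 Hz = 4 Hz.
Distinct values: {4 Hz, 8 Hz, 10 Hz, 12 Hz}.

4 Hz, 8 Hz, 10 Hz, 12 Hz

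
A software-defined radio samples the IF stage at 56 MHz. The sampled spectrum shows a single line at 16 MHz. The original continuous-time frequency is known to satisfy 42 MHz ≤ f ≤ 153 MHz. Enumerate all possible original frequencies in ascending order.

Frequencies that alias to 16 MHz are k·fs ± 16 MHz for integer k ≥ 0.
k=0: 16 MHz.
k=1: 40 MHz, 72 MHz.
k=2: 96 MHz, 128 MHz.
k=3: 152 MHz, 184 MHz.
k=4: 208 MHz, 240 MHz.
Within [42 MHz, 153 MHz]: 72 MHz, 96 MHz, 128 MHz, 152 MHz.

72 MHz, 96 MHz, 128 MHz, 152 MHz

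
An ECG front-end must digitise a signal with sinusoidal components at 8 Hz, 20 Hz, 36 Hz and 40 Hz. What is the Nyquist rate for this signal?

80 Hz

Highest-frequency component: 40 Hz.
Nyquist rate = 2 × 40 Hz = 80 Hz.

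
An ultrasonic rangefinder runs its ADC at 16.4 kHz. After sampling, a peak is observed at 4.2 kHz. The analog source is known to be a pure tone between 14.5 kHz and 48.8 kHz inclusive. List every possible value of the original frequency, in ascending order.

Frequencies that alias to 4.2 kHz are k·fs ± 4.2 kHz for integer k ≥ 0.
k=0: 4.2 kHz.
k=1: 12.2 kHz, 20.6 kHz.
k=2: 28.6 kHz, 37 kHz.
k=3: 45 kHz, 53.4 kHz.
k=4: 61.4 kHz, 69.8 kHz.
Within [14.5 kHz, 48.8 kHz]: 20.6 kHz, 28.6 kHz, 37 kHz, 45 kHz.

20.6 kHz, 28.6 kHz, 37 kHz, 45 kHz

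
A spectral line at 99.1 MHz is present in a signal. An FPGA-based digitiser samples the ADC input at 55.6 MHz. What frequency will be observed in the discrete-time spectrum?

12.1 MHz

99.1 MHz mod fs = 43.5 MHz.
43.5 MHz > fs/2 = 27.8 MHz, folds to fs − 43.5 MHz = 12.1 MHz.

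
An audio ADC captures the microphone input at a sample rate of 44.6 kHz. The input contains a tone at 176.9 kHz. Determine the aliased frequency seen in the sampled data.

1.5 kHz

176.9 kHz mod fs = 43.1 kHz.
43.1 kHz > fs/2 = 22.3 kHz, folds to fs − 43.1 kHz = 1.5 kHz.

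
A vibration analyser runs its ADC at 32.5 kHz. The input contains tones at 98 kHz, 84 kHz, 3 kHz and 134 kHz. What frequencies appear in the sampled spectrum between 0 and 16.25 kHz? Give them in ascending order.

0.5 kHz, 3 kHz, 4 kHz, 13.5 kHz

fs/2 = 16.25 kHz.
98 kHz mod fs = 0.5 kHz.
0.5 kHz ≤ fs/2 = 16.25 kHz, appears at 0.5 kHz.
84 kHz mod fs = 19 kHz.
19 kHz > fs/2 = 16.25 kHz, folds to fs − 19 kHz = 13.5 kHz.
3 kHz ≤ fs/2 = 16.25 kHz, passes unchanged.
134 kHz mod fs = 4 kHz.
4 kHz ≤ fs/2 = 16.25 kHz, appears at 4 kHz.
Distinct values: {0.5 kHz, 3 kHz, 4 kHz, 13.5 kHz}.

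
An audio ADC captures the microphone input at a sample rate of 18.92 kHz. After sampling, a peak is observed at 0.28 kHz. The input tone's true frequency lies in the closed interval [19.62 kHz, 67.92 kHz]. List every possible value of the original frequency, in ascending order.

37.56 kHz, 38.12 kHz, 56.48 kHz, 57.04 kHz

Frequencies that alias to 0.28 kHz are k·fs ± 0.28 kHz for integer k ≥ 0.
k=0: 0.28 kHz.
k=1: 18.64 kHz, 19.2 kHz.
k=2: 37.56 kHz, 38.12 kHz.
k=3: 56.48 kHz, 57.04 kHz.
k=4: 75.4 kHz, 75.96 kHz.
Within [19.62 kHz, 67.92 kHz]: 37.56 kHz, 38.12 kHz, 56.48 kHz, 57.04 kHz.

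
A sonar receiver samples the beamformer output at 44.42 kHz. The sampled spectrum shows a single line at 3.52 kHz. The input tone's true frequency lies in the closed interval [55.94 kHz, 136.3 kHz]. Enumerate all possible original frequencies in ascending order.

85.32 kHz, 92.36 kHz, 129.74 kHz

Frequencies that alias to 3.52 kHz are k·fs ± 3.52 kHz for integer k ≥ 0.
k=0: 3.52 kHz.
k=1: 40.9 kHz, 47.94 kHz.
k=2: 85.32 kHz, 92.36 kHz.
k=3: 129.74 kHz, 136.78 kHz.
k=4: 174.16 kHz, 181.2 kHz.
Within [55.94 kHz, 136.3 kHz]: 85.32 kHz, 92.36 kHz, 129.74 kHz.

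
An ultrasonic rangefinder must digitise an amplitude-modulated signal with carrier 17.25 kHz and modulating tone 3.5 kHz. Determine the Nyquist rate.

AM sidebands sit at fc ± fm = 13.75 kHz and 20.75 kHz.
Highest-frequency component: 20.75 kHz.
Nyquist rate = 2 × 20.75 kHz = 41.5 kHz.

41.5 kHz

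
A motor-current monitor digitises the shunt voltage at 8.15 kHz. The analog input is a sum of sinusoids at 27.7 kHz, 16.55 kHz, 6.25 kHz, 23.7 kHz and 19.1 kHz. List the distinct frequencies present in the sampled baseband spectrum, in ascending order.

fs/2 = 4.075 kHz.
27.7 kHz mod fs = 3.25 kHz.
3.25 kHz ≤ fs/2 = 4.075 kHz, appears at 3.25 kHz.
16.55 kHz mod fs = 0.25 kHz.
0.25 kHz ≤ fs/2 = 4.075 kHz, appears at 0.25 kHz.
6.25 kHz > fs/2 = 4.075 kHz, folds to fs − 6.25 kHz = 1.9 kHz.
23.7 kHz mod fs = 7.4 kHz.
7.4 kHz > fs/2 = 4.075 kHz, folds to fs − 7.4 kHz = 0.75 kHz.
19.1 kHz mod fs = 2.8 kHz.
2.8 kHz ≤ fs/2 = 4.075 kHz, appears at 2.8 kHz.
Distinct values: {0.25 kHz, 0.75 kHz, 1.9 kHz, 2.8 kHz, 3.25 kHz}.

0.25 kHz, 0.75 kHz, 1.9 kHz, 2.8 kHz, 3.25 kHz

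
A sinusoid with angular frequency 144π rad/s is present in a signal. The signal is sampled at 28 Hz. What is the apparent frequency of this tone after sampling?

ω = 144π rad/s → f = ω/(2π) = 72 Hz.
72 Hz mod fs = 16 Hz.
16 Hz > fs/2 = 14 Hz, folds to fs − 16 Hz = 12 Hz.

12 Hz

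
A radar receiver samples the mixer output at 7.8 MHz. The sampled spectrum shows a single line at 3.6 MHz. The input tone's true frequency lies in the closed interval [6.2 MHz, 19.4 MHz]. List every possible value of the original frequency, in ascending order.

11.4 MHz, 12 MHz, 19.2 MHz

Frequencies that alias to 3.6 MHz are k·fs ± 3.6 MHz for integer k ≥ 0.
k=0: 3.6 MHz.
k=1: 4.2 MHz, 11.4 MHz.
k=2: 12 MHz, 19.2 MHz.
k=3: 19.8 MHz, 27 MHz.
Within [6.2 MHz, 19.4 MHz]: 11.4 MHz, 12 MHz, 19.2 MHz.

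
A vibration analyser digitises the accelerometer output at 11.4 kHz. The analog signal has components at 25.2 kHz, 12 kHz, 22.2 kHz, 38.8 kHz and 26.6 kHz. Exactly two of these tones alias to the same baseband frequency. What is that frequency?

0.6 kHz

fs/2 = 5.7 kHz.
25.2 kHz mod fs = 2.4 kHz.
2.4 kHz ≤ fs/2 = 5.7 kHz, appears at 2.4 kHz.
12 kHz mod fs = 0.6 kHz.
0.6 kHz ≤ fs/2 = 5.7 kHz, appears at 0.6 kHz.
22.2 kHz mod fs = 10.8 kHz.
10.8 kHz > fs/2 = 5.7 kHz, folds to fs − 10.8 kHz = 0.6 kHz.
38.8 kHz mod fs = 4.6 kHz.
4.6 kHz ≤ fs/2 = 5.7 kHz, appears at 4.6 kHz.
26.6 kHz mod fs = 3.8 kHz.
3.8 kHz ≤ fs/2 = 5.7 kHz, appears at 3.8 kHz.
12 kHz and 22.2 kHz both map to 0.6 kHz.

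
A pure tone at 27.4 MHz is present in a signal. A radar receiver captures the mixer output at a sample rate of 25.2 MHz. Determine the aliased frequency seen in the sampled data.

27.4 MHz mod fs = 2.2 MHz.
2.2 MHz ≤ fs/2 = 12.6 MHz, appears at 2.2 MHz.

2.2 MHz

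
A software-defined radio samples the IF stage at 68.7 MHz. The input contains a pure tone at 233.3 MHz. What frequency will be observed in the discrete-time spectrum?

27.2 MHz

233.3 MHz mod fs = 27.2 MHz.
27.2 MHz ≤ fs/2 = 34.35 MHz, appears at 27.2 MHz.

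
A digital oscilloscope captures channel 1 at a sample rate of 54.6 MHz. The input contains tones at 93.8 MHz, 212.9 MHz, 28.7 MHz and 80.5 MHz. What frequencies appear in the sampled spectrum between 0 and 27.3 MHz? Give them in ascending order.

fs/2 = 27.3 MHz.
93.8 MHz mod fs = 39.2 MHz.
39.2 MHz > fs/2 = 27.3 MHz, folds to fs − 39.2 MHz = 15.4 MHz.
212.9 MHz mod fs = 49.1 MHz.
49.1 MHz > fs/2 = 27.3 MHz, folds to fs − 49.1 MHz = 5.5 MHz.
28.7 MHz > fs/2 = 27.3 MHz, folds to fs − 28.7 MHz = 25.9 MHz.
80.5 MHz mod fs = 25.9 MHz.
25.9 MHz ≤ fs/2 = 27.3 MHz, appears at 25.9 MHz.
Distinct values: {5.5 MHz, 15.4 MHz, 25.9 MHz}.

5.5 MHz, 15.4 MHz, 25.9 MHz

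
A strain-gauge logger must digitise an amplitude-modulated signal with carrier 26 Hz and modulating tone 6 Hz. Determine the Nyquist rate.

AM sidebands sit at fc ± fm = 20 Hz and 32 Hz.
Highest-frequency component: 32 Hz.
Nyquist rate = 2 × 32 Hz = 64 Hz.

64 Hz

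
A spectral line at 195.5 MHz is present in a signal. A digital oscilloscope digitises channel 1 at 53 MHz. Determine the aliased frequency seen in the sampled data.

195.5 MHz mod fs = 36.5 MHz.
36.5 MHz > fs/2 = 26.5 MHz, folds to fs − 36.5 MHz = 16.5 MHz.

16.5 MHz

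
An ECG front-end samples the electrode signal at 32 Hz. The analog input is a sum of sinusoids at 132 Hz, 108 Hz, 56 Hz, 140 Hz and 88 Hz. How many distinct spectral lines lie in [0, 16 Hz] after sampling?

3

fs/2 = 16 Hz.
132 Hz mod fs = 4 Hz.
4 Hz ≤ fs/2 = 16 Hz, appears at 4 Hz.
108 Hz mod fs = 12 Hz.
12 Hz ≤ fs/2 = 16 Hz, appears at 12 Hz.
56 Hz mod fs = 24 Hz.
24 Hz > fs/2 = 16 Hz, folds to fs − 24 Hz = 8 Hz.
140 Hz mod fs = 12 Hz.
12 Hz ≤ fs/2 = 16 Hz, appears at 12 Hz.
88 Hz mod fs = 24 Hz.
24 Hz > fs/2 = 16 Hz, folds to fs − 24 Hz = 8 Hz.
Distinct values: {4 Hz, 8 Hz, 12 Hz} → 3.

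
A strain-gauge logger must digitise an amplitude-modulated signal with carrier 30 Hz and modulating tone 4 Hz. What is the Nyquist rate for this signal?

AM sidebands sit at fc ± fm = 26 Hz and 34 Hz.
Highest-frequency component: 34 Hz.
Nyquist rate = 2 × 34 Hz = 68 Hz.

68 Hz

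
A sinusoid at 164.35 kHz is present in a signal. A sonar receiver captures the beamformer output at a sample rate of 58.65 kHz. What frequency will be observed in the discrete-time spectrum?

164.35 kHz mod fs = 47.05 kHz.
47.05 kHz > fs/2 = 29.325 kHz, folds to fs − 47.05 kHz = 11.6 kHz.

11.6 kHz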